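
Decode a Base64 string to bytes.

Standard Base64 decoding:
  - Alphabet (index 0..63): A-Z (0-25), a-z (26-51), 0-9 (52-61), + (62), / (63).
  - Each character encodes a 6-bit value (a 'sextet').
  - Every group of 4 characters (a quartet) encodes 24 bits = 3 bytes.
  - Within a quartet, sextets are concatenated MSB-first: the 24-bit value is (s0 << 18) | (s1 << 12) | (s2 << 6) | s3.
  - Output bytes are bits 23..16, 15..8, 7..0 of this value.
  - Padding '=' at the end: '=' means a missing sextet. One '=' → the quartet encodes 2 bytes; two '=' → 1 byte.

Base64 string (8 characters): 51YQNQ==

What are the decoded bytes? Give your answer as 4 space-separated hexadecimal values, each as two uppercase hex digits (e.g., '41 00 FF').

Answer: E7 56 10 35

Derivation:
After char 0 ('5'=57): chars_in_quartet=1 acc=0x39 bytes_emitted=0
After char 1 ('1'=53): chars_in_quartet=2 acc=0xE75 bytes_emitted=0
After char 2 ('Y'=24): chars_in_quartet=3 acc=0x39D58 bytes_emitted=0
After char 3 ('Q'=16): chars_in_quartet=4 acc=0xE75610 -> emit E7 56 10, reset; bytes_emitted=3
After char 4 ('N'=13): chars_in_quartet=1 acc=0xD bytes_emitted=3
After char 5 ('Q'=16): chars_in_quartet=2 acc=0x350 bytes_emitted=3
Padding '==': partial quartet acc=0x350 -> emit 35; bytes_emitted=4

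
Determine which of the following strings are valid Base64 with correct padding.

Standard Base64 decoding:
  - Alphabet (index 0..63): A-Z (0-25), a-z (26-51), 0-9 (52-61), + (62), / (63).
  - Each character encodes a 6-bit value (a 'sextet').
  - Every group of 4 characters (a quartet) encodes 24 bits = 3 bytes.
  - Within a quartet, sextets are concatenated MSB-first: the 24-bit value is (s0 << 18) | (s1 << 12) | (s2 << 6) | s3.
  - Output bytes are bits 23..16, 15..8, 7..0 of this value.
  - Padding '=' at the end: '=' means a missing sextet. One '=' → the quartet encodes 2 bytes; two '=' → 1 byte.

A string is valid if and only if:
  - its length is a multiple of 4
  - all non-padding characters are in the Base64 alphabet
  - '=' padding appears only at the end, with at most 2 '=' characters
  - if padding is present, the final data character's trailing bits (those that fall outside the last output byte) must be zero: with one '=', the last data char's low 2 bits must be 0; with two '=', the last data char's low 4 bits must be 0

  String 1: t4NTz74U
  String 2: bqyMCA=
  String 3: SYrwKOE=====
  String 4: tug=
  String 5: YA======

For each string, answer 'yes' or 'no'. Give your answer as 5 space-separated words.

Answer: yes no no yes no

Derivation:
String 1: 't4NTz74U' → valid
String 2: 'bqyMCA=' → invalid (len=7 not mult of 4)
String 3: 'SYrwKOE=====' → invalid (5 pad chars (max 2))
String 4: 'tug=' → valid
String 5: 'YA======' → invalid (6 pad chars (max 2))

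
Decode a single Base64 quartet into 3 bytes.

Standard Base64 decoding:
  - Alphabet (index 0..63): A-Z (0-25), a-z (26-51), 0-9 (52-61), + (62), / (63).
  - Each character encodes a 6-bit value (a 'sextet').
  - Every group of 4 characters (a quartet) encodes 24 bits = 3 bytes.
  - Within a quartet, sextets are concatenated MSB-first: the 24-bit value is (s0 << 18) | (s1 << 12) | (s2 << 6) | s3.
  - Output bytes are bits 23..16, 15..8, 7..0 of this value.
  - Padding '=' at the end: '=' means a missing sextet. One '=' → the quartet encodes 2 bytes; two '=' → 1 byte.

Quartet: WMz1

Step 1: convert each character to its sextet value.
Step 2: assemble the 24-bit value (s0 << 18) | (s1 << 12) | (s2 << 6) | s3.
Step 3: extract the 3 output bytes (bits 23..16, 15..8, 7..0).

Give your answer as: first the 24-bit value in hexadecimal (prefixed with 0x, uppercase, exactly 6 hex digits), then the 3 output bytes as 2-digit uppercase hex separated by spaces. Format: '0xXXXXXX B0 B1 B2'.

Sextets: W=22, M=12, z=51, 1=53
24-bit: (22<<18) | (12<<12) | (51<<6) | 53
      = 0x580000 | 0x00C000 | 0x000CC0 | 0x000035
      = 0x58CCF5
Bytes: (v>>16)&0xFF=58, (v>>8)&0xFF=CC, v&0xFF=F5

Answer: 0x58CCF5 58 CC F5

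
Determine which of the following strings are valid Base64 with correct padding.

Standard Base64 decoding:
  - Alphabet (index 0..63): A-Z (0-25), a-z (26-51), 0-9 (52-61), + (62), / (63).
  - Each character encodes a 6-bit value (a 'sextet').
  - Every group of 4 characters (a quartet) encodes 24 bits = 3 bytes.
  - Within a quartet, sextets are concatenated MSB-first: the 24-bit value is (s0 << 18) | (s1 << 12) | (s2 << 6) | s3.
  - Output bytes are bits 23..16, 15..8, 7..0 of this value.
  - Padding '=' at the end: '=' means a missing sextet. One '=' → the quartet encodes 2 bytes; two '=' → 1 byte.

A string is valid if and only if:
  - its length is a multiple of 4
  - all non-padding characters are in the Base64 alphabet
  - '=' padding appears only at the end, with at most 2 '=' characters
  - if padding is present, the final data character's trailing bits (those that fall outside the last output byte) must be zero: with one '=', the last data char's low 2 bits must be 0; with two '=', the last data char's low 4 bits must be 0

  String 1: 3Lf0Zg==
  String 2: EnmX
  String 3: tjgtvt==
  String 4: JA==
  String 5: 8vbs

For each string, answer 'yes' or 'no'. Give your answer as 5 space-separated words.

Answer: yes yes no yes yes

Derivation:
String 1: '3Lf0Zg==' → valid
String 2: 'EnmX' → valid
String 3: 'tjgtvt==' → invalid (bad trailing bits)
String 4: 'JA==' → valid
String 5: '8vbs' → valid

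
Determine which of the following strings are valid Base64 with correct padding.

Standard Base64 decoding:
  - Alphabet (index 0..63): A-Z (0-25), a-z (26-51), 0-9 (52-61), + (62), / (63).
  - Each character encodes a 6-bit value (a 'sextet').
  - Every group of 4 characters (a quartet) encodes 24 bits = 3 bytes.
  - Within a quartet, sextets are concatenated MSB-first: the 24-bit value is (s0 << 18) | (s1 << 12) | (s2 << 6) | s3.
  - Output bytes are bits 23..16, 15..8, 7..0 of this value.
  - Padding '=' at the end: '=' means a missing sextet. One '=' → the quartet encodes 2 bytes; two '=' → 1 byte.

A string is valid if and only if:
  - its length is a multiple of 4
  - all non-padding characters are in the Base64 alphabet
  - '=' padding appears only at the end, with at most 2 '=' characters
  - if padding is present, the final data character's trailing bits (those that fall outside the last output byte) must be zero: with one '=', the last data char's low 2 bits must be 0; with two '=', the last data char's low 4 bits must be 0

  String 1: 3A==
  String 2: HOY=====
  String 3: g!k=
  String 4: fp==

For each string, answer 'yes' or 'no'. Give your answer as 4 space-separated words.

Answer: yes no no no

Derivation:
String 1: '3A==' → valid
String 2: 'HOY=====' → invalid (5 pad chars (max 2))
String 3: 'g!k=' → invalid (bad char(s): ['!'])
String 4: 'fp==' → invalid (bad trailing bits)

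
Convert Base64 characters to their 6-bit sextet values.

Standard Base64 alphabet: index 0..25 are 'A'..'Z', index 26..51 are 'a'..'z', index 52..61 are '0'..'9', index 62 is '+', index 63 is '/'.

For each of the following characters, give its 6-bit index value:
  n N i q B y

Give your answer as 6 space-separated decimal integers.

'n': a..z range, 26 + ord('n') − ord('a') = 39
'N': A..Z range, ord('N') − ord('A') = 13
'i': a..z range, 26 + ord('i') − ord('a') = 34
'q': a..z range, 26 + ord('q') − ord('a') = 42
'B': A..Z range, ord('B') − ord('A') = 1
'y': a..z range, 26 + ord('y') − ord('a') = 50

Answer: 39 13 34 42 1 50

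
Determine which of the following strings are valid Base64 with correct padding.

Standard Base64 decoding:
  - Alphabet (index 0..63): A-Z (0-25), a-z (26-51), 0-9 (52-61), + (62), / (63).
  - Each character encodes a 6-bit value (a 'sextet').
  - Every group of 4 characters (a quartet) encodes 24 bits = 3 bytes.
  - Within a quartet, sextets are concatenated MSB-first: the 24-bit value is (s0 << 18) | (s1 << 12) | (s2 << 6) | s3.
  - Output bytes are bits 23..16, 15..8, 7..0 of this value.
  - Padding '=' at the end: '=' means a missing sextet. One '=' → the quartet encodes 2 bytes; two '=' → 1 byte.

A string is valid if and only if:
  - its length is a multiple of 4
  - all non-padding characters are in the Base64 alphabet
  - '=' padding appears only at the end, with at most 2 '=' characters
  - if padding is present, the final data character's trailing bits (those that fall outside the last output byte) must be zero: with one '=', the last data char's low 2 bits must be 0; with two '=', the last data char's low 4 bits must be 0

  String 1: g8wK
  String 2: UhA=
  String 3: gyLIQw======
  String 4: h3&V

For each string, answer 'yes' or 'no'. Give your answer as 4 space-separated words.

String 1: 'g8wK' → valid
String 2: 'UhA=' → valid
String 3: 'gyLIQw======' → invalid (6 pad chars (max 2))
String 4: 'h3&V' → invalid (bad char(s): ['&'])

Answer: yes yes no no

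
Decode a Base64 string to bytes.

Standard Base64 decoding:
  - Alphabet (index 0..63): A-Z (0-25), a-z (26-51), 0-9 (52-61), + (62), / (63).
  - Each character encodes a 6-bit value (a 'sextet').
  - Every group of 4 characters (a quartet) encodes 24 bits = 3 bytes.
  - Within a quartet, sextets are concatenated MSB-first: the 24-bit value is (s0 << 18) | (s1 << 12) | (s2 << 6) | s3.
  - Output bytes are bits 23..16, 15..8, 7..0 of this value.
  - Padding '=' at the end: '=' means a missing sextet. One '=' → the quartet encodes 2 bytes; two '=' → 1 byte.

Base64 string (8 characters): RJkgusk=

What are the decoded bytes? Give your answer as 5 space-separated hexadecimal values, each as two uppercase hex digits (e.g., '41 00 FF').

Answer: 44 99 20 BA C9

Derivation:
After char 0 ('R'=17): chars_in_quartet=1 acc=0x11 bytes_emitted=0
After char 1 ('J'=9): chars_in_quartet=2 acc=0x449 bytes_emitted=0
After char 2 ('k'=36): chars_in_quartet=3 acc=0x11264 bytes_emitted=0
After char 3 ('g'=32): chars_in_quartet=4 acc=0x449920 -> emit 44 99 20, reset; bytes_emitted=3
After char 4 ('u'=46): chars_in_quartet=1 acc=0x2E bytes_emitted=3
After char 5 ('s'=44): chars_in_quartet=2 acc=0xBAC bytes_emitted=3
After char 6 ('k'=36): chars_in_quartet=3 acc=0x2EB24 bytes_emitted=3
Padding '=': partial quartet acc=0x2EB24 -> emit BA C9; bytes_emitted=5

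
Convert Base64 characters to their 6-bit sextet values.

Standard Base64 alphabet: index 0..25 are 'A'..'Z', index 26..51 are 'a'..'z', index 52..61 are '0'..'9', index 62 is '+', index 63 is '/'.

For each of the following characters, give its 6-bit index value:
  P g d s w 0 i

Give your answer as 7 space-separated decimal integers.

Answer: 15 32 29 44 48 52 34

Derivation:
'P': A..Z range, ord('P') − ord('A') = 15
'g': a..z range, 26 + ord('g') − ord('a') = 32
'd': a..z range, 26 + ord('d') − ord('a') = 29
's': a..z range, 26 + ord('s') − ord('a') = 44
'w': a..z range, 26 + ord('w') − ord('a') = 48
'0': 0..9 range, 52 + ord('0') − ord('0') = 52
'i': a..z range, 26 + ord('i') − ord('a') = 34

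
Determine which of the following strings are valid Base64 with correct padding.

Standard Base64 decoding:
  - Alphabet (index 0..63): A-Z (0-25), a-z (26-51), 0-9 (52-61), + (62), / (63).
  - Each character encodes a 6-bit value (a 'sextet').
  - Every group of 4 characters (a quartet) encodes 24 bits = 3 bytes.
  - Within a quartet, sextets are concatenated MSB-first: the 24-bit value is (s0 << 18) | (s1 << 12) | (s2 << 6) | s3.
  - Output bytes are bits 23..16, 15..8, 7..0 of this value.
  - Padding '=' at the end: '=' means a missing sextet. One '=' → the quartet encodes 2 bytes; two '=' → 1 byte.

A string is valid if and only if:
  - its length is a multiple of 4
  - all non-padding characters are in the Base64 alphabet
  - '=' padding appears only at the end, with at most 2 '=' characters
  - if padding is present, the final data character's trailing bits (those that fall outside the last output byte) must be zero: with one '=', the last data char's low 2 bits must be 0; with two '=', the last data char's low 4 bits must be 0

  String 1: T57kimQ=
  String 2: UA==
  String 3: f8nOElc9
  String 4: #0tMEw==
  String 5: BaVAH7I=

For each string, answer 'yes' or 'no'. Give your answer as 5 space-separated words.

Answer: yes yes yes no yes

Derivation:
String 1: 'T57kimQ=' → valid
String 2: 'UA==' → valid
String 3: 'f8nOElc9' → valid
String 4: '#0tMEw==' → invalid (bad char(s): ['#'])
String 5: 'BaVAH7I=' → valid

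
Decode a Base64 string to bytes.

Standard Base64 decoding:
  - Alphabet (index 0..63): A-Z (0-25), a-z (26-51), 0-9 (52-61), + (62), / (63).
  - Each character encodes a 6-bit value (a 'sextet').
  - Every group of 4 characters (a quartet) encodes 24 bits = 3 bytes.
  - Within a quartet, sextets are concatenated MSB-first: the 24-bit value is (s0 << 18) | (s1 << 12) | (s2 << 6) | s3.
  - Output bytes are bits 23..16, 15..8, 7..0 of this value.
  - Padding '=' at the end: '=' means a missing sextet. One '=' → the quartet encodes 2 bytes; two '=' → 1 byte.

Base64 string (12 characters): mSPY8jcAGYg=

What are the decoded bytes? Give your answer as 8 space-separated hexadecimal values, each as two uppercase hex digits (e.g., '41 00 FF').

After char 0 ('m'=38): chars_in_quartet=1 acc=0x26 bytes_emitted=0
After char 1 ('S'=18): chars_in_quartet=2 acc=0x992 bytes_emitted=0
After char 2 ('P'=15): chars_in_quartet=3 acc=0x2648F bytes_emitted=0
After char 3 ('Y'=24): chars_in_quartet=4 acc=0x9923D8 -> emit 99 23 D8, reset; bytes_emitted=3
After char 4 ('8'=60): chars_in_quartet=1 acc=0x3C bytes_emitted=3
After char 5 ('j'=35): chars_in_quartet=2 acc=0xF23 bytes_emitted=3
After char 6 ('c'=28): chars_in_quartet=3 acc=0x3C8DC bytes_emitted=3
After char 7 ('A'=0): chars_in_quartet=4 acc=0xF23700 -> emit F2 37 00, reset; bytes_emitted=6
After char 8 ('G'=6): chars_in_quartet=1 acc=0x6 bytes_emitted=6
After char 9 ('Y'=24): chars_in_quartet=2 acc=0x198 bytes_emitted=6
After char 10 ('g'=32): chars_in_quartet=3 acc=0x6620 bytes_emitted=6
Padding '=': partial quartet acc=0x6620 -> emit 19 88; bytes_emitted=8

Answer: 99 23 D8 F2 37 00 19 88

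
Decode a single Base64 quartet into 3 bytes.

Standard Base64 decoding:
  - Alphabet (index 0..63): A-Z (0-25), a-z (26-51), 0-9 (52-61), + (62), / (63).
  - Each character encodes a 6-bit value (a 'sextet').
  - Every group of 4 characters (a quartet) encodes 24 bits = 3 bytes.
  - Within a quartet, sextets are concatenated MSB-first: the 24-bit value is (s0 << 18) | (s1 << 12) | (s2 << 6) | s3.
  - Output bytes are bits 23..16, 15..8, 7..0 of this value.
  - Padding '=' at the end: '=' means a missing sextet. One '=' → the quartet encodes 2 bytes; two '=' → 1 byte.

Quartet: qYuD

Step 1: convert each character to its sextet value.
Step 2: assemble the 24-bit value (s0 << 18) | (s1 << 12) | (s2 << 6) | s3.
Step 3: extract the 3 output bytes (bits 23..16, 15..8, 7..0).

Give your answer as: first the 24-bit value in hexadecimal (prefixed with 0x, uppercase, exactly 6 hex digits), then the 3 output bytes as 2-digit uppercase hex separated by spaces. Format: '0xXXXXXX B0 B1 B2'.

Answer: 0xA98B83 A9 8B 83

Derivation:
Sextets: q=42, Y=24, u=46, D=3
24-bit: (42<<18) | (24<<12) | (46<<6) | 3
      = 0xA80000 | 0x018000 | 0x000B80 | 0x000003
      = 0xA98B83
Bytes: (v>>16)&0xFF=A9, (v>>8)&0xFF=8B, v&0xFF=83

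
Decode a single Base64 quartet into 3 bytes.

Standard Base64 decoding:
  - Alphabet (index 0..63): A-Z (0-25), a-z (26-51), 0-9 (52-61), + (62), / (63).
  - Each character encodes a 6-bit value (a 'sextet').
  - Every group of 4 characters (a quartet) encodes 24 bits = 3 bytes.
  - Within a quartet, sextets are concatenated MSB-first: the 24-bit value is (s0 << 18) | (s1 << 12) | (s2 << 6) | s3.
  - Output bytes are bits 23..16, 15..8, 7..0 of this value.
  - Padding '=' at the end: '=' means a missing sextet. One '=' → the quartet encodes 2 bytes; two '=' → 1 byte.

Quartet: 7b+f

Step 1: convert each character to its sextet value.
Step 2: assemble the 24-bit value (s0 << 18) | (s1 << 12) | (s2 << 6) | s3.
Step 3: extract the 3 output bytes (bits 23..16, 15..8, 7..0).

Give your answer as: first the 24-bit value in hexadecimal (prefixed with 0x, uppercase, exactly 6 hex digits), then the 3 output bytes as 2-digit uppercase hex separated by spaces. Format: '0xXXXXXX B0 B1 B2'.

Sextets: 7=59, b=27, +=62, f=31
24-bit: (59<<18) | (27<<12) | (62<<6) | 31
      = 0xEC0000 | 0x01B000 | 0x000F80 | 0x00001F
      = 0xEDBF9F
Bytes: (v>>16)&0xFF=ED, (v>>8)&0xFF=BF, v&0xFF=9F

Answer: 0xEDBF9F ED BF 9F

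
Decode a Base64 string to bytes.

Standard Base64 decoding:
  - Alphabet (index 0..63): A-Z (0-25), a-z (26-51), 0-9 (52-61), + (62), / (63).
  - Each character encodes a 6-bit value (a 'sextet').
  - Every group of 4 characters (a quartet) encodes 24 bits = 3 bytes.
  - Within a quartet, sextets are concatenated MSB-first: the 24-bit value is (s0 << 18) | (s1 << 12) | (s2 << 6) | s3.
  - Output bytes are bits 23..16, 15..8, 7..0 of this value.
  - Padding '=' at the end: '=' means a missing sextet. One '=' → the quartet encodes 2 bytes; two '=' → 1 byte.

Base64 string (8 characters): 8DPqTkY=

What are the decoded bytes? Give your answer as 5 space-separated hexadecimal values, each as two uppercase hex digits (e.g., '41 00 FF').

Answer: F0 33 EA 4E 46

Derivation:
After char 0 ('8'=60): chars_in_quartet=1 acc=0x3C bytes_emitted=0
After char 1 ('D'=3): chars_in_quartet=2 acc=0xF03 bytes_emitted=0
After char 2 ('P'=15): chars_in_quartet=3 acc=0x3C0CF bytes_emitted=0
After char 3 ('q'=42): chars_in_quartet=4 acc=0xF033EA -> emit F0 33 EA, reset; bytes_emitted=3
After char 4 ('T'=19): chars_in_quartet=1 acc=0x13 bytes_emitted=3
After char 5 ('k'=36): chars_in_quartet=2 acc=0x4E4 bytes_emitted=3
After char 6 ('Y'=24): chars_in_quartet=3 acc=0x13918 bytes_emitted=3
Padding '=': partial quartet acc=0x13918 -> emit 4E 46; bytes_emitted=5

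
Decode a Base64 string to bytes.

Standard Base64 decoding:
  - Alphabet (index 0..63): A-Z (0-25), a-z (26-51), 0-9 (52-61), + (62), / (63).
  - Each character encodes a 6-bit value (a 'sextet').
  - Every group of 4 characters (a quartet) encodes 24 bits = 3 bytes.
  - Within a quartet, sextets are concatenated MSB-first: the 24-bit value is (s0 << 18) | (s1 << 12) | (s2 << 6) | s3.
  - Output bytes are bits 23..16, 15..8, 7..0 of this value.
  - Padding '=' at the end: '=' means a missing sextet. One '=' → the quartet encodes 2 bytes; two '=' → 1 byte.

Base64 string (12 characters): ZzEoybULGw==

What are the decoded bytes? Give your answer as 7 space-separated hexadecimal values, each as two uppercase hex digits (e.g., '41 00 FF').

Answer: 67 31 28 C9 B5 0B 1B

Derivation:
After char 0 ('Z'=25): chars_in_quartet=1 acc=0x19 bytes_emitted=0
After char 1 ('z'=51): chars_in_quartet=2 acc=0x673 bytes_emitted=0
After char 2 ('E'=4): chars_in_quartet=3 acc=0x19CC4 bytes_emitted=0
After char 3 ('o'=40): chars_in_quartet=4 acc=0x673128 -> emit 67 31 28, reset; bytes_emitted=3
After char 4 ('y'=50): chars_in_quartet=1 acc=0x32 bytes_emitted=3
After char 5 ('b'=27): chars_in_quartet=2 acc=0xC9B bytes_emitted=3
After char 6 ('U'=20): chars_in_quartet=3 acc=0x326D4 bytes_emitted=3
After char 7 ('L'=11): chars_in_quartet=4 acc=0xC9B50B -> emit C9 B5 0B, reset; bytes_emitted=6
After char 8 ('G'=6): chars_in_quartet=1 acc=0x6 bytes_emitted=6
After char 9 ('w'=48): chars_in_quartet=2 acc=0x1B0 bytes_emitted=6
Padding '==': partial quartet acc=0x1B0 -> emit 1B; bytes_emitted=7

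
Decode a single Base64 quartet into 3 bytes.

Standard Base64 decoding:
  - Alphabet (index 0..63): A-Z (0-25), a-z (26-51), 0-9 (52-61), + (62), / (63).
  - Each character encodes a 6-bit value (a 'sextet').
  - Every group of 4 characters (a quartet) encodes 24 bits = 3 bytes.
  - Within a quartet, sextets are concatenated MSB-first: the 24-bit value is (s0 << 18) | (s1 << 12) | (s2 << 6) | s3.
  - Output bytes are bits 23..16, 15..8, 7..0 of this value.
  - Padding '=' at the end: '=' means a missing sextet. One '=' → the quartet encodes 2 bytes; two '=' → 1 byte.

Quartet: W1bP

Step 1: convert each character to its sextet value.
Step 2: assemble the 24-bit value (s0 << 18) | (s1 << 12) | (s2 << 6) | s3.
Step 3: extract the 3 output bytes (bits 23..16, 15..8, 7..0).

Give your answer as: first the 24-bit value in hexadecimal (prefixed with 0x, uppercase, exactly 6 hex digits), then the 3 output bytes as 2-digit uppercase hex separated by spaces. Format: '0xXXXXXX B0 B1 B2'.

Sextets: W=22, 1=53, b=27, P=15
24-bit: (22<<18) | (53<<12) | (27<<6) | 15
      = 0x580000 | 0x035000 | 0x0006C0 | 0x00000F
      = 0x5B56CF
Bytes: (v>>16)&0xFF=5B, (v>>8)&0xFF=56, v&0xFF=CF

Answer: 0x5B56CF 5B 56 CF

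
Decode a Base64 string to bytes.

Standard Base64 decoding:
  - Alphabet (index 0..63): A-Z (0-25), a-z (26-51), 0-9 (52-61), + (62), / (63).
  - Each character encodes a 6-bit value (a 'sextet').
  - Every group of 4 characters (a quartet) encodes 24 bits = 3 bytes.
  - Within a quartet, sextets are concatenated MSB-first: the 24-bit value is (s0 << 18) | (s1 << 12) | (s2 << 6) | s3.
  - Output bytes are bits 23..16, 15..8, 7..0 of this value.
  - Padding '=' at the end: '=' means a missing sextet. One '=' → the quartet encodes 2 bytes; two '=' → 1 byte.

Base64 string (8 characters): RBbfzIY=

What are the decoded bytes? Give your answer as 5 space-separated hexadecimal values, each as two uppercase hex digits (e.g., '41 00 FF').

Answer: 44 16 DF CC 86

Derivation:
After char 0 ('R'=17): chars_in_quartet=1 acc=0x11 bytes_emitted=0
After char 1 ('B'=1): chars_in_quartet=2 acc=0x441 bytes_emitted=0
After char 2 ('b'=27): chars_in_quartet=3 acc=0x1105B bytes_emitted=0
After char 3 ('f'=31): chars_in_quartet=4 acc=0x4416DF -> emit 44 16 DF, reset; bytes_emitted=3
After char 4 ('z'=51): chars_in_quartet=1 acc=0x33 bytes_emitted=3
After char 5 ('I'=8): chars_in_quartet=2 acc=0xCC8 bytes_emitted=3
After char 6 ('Y'=24): chars_in_quartet=3 acc=0x33218 bytes_emitted=3
Padding '=': partial quartet acc=0x33218 -> emit CC 86; bytes_emitted=5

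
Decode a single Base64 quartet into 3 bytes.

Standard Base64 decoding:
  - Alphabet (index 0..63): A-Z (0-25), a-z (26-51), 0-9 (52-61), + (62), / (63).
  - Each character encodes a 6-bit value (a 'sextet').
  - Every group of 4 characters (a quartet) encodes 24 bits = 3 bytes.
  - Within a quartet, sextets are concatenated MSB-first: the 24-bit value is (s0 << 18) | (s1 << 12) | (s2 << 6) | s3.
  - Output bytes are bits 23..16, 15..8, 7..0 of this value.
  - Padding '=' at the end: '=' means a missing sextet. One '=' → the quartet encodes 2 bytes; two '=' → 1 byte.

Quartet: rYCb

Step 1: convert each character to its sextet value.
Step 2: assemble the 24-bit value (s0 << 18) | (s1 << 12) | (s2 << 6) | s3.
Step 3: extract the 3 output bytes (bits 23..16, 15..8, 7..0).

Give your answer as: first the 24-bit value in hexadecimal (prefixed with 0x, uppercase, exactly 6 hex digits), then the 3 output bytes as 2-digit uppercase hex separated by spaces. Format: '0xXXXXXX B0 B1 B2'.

Sextets: r=43, Y=24, C=2, b=27
24-bit: (43<<18) | (24<<12) | (2<<6) | 27
      = 0xAC0000 | 0x018000 | 0x000080 | 0x00001B
      = 0xAD809B
Bytes: (v>>16)&0xFF=AD, (v>>8)&0xFF=80, v&0xFF=9B

Answer: 0xAD809B AD 80 9B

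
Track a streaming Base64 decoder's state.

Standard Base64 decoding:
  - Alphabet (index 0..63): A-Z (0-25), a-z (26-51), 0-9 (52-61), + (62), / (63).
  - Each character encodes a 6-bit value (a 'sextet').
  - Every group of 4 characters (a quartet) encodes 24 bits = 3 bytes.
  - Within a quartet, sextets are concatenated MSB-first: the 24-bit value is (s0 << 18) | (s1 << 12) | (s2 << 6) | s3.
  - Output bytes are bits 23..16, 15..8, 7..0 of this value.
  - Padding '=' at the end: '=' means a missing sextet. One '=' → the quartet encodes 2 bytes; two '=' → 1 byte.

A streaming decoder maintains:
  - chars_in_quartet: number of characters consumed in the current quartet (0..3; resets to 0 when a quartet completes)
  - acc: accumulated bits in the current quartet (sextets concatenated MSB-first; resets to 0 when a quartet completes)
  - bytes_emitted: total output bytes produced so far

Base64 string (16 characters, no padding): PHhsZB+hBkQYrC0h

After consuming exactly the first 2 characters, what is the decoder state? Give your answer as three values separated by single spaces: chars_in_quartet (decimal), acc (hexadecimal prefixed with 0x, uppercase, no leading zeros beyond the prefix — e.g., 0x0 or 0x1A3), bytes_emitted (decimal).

Answer: 2 0x3C7 0

Derivation:
After char 0 ('P'=15): chars_in_quartet=1 acc=0xF bytes_emitted=0
After char 1 ('H'=7): chars_in_quartet=2 acc=0x3C7 bytes_emitted=0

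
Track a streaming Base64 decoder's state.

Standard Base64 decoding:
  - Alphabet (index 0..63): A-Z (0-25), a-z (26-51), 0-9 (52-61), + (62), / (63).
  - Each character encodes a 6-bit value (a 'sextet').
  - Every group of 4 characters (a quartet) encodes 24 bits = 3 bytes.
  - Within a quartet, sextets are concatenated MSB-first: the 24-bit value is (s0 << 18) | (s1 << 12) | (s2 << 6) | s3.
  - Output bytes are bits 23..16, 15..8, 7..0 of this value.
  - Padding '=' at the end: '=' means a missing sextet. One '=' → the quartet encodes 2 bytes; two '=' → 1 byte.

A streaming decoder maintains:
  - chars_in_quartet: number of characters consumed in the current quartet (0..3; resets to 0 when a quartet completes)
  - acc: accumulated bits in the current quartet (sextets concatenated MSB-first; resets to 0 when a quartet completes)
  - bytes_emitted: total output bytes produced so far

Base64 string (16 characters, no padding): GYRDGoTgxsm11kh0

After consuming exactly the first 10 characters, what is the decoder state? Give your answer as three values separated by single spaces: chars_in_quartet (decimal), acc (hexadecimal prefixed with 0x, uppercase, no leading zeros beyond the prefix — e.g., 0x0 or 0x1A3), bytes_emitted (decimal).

After char 0 ('G'=6): chars_in_quartet=1 acc=0x6 bytes_emitted=0
After char 1 ('Y'=24): chars_in_quartet=2 acc=0x198 bytes_emitted=0
After char 2 ('R'=17): chars_in_quartet=3 acc=0x6611 bytes_emitted=0
After char 3 ('D'=3): chars_in_quartet=4 acc=0x198443 -> emit 19 84 43, reset; bytes_emitted=3
After char 4 ('G'=6): chars_in_quartet=1 acc=0x6 bytes_emitted=3
After char 5 ('o'=40): chars_in_quartet=2 acc=0x1A8 bytes_emitted=3
After char 6 ('T'=19): chars_in_quartet=3 acc=0x6A13 bytes_emitted=3
After char 7 ('g'=32): chars_in_quartet=4 acc=0x1A84E0 -> emit 1A 84 E0, reset; bytes_emitted=6
After char 8 ('x'=49): chars_in_quartet=1 acc=0x31 bytes_emitted=6
After char 9 ('s'=44): chars_in_quartet=2 acc=0xC6C bytes_emitted=6

Answer: 2 0xC6C 6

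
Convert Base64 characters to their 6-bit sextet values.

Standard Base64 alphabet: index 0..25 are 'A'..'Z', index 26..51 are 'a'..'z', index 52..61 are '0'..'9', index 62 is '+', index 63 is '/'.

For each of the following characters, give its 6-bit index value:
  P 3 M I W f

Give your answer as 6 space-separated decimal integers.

Answer: 15 55 12 8 22 31

Derivation:
'P': A..Z range, ord('P') − ord('A') = 15
'3': 0..9 range, 52 + ord('3') − ord('0') = 55
'M': A..Z range, ord('M') − ord('A') = 12
'I': A..Z range, ord('I') − ord('A') = 8
'W': A..Z range, ord('W') − ord('A') = 22
'f': a..z range, 26 + ord('f') − ord('a') = 31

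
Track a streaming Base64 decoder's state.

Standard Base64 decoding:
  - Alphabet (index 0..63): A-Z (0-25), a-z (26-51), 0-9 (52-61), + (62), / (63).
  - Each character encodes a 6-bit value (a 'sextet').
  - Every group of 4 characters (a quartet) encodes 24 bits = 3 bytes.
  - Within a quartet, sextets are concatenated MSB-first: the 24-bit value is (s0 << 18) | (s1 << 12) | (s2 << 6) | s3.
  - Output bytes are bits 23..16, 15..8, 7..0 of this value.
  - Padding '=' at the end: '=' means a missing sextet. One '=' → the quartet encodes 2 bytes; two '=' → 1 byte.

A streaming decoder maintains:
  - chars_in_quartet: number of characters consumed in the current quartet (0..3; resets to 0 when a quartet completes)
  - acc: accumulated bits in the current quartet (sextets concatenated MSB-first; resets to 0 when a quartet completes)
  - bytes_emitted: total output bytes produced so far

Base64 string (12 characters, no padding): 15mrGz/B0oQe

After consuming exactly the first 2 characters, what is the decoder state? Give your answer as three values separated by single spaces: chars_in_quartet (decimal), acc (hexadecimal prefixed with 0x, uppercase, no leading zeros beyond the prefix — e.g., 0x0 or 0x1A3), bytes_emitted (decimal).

After char 0 ('1'=53): chars_in_quartet=1 acc=0x35 bytes_emitted=0
After char 1 ('5'=57): chars_in_quartet=2 acc=0xD79 bytes_emitted=0

Answer: 2 0xD79 0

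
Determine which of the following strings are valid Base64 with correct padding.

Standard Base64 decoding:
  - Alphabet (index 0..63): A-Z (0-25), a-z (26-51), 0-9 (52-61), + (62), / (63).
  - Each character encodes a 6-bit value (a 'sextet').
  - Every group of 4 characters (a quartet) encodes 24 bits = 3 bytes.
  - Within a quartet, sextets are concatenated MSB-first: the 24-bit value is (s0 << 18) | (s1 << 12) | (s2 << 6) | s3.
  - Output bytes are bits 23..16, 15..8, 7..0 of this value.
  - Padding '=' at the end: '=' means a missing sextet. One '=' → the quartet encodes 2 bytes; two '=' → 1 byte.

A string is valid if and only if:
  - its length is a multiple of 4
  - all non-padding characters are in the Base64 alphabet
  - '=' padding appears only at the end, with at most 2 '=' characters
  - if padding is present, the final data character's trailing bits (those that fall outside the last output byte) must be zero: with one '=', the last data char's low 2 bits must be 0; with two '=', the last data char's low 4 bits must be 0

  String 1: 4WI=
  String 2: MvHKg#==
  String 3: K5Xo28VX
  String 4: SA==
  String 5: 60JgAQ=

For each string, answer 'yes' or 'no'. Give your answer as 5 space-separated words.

String 1: '4WI=' → valid
String 2: 'MvHKg#==' → invalid (bad char(s): ['#'])
String 3: 'K5Xo28VX' → valid
String 4: 'SA==' → valid
String 5: '60JgAQ=' → invalid (len=7 not mult of 4)

Answer: yes no yes yes no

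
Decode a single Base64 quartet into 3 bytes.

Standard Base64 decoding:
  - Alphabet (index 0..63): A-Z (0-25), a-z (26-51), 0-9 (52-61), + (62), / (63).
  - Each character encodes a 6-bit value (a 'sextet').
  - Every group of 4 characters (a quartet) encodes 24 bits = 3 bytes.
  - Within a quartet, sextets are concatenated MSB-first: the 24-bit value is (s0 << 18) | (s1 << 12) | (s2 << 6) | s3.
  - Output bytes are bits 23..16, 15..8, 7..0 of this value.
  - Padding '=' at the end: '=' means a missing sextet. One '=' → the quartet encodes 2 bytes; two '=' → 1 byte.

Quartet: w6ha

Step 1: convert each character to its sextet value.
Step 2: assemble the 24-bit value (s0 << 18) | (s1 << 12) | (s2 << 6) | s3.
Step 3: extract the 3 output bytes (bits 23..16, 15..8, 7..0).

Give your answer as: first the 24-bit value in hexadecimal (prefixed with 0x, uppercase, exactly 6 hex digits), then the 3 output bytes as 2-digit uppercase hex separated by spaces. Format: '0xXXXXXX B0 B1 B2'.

Sextets: w=48, 6=58, h=33, a=26
24-bit: (48<<18) | (58<<12) | (33<<6) | 26
      = 0xC00000 | 0x03A000 | 0x000840 | 0x00001A
      = 0xC3A85A
Bytes: (v>>16)&0xFF=C3, (v>>8)&0xFF=A8, v&0xFF=5A

Answer: 0xC3A85A C3 A8 5A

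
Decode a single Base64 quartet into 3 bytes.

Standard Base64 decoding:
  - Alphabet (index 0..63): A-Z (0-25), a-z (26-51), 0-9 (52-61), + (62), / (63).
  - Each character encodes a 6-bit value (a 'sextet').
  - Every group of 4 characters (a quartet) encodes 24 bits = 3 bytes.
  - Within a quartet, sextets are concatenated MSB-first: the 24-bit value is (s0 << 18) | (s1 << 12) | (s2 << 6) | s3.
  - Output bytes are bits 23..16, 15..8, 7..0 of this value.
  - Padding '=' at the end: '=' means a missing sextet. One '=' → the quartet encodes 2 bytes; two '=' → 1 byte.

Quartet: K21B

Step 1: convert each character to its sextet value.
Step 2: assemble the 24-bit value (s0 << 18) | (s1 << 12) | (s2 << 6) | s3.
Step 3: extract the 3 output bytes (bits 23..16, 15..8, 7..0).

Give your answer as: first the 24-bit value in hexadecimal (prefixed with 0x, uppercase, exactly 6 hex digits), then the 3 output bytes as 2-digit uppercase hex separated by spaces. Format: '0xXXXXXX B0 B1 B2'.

Answer: 0x2B6D41 2B 6D 41

Derivation:
Sextets: K=10, 2=54, 1=53, B=1
24-bit: (10<<18) | (54<<12) | (53<<6) | 1
      = 0x280000 | 0x036000 | 0x000D40 | 0x000001
      = 0x2B6D41
Bytes: (v>>16)&0xFF=2B, (v>>8)&0xFF=6D, v&0xFF=41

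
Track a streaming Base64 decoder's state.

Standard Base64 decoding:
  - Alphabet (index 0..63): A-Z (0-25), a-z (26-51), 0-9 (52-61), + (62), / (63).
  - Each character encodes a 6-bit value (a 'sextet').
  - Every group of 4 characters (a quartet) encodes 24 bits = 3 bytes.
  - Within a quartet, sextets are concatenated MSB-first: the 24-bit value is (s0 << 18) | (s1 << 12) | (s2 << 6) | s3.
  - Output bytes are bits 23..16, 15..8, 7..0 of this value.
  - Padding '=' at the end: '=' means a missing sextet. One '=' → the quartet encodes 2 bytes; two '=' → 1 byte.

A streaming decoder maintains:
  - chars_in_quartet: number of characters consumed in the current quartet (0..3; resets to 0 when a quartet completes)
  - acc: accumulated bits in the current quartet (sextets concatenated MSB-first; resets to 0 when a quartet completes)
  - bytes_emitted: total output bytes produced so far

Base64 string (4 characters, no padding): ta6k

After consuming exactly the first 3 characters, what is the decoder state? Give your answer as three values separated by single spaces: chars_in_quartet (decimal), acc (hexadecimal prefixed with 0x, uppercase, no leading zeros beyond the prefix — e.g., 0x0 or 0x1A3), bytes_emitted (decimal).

After char 0 ('t'=45): chars_in_quartet=1 acc=0x2D bytes_emitted=0
After char 1 ('a'=26): chars_in_quartet=2 acc=0xB5A bytes_emitted=0
After char 2 ('6'=58): chars_in_quartet=3 acc=0x2D6BA bytes_emitted=0

Answer: 3 0x2D6BA 0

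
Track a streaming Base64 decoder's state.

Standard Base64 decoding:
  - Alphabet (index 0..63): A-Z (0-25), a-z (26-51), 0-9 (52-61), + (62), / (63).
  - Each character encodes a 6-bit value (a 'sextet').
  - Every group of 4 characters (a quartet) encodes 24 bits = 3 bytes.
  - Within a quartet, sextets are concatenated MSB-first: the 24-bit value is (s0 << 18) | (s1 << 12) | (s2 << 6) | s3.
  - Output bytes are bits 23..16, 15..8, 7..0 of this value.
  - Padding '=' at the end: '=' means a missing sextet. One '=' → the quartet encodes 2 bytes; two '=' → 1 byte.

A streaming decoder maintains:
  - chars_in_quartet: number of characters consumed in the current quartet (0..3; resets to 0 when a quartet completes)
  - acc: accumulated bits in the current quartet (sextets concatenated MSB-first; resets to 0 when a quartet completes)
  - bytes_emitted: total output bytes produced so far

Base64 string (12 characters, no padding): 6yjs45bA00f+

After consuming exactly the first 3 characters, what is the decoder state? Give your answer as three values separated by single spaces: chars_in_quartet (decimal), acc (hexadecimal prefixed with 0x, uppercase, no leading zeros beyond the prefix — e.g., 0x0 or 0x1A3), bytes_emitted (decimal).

Answer: 3 0x3ACA3 0

Derivation:
After char 0 ('6'=58): chars_in_quartet=1 acc=0x3A bytes_emitted=0
After char 1 ('y'=50): chars_in_quartet=2 acc=0xEB2 bytes_emitted=0
After char 2 ('j'=35): chars_in_quartet=3 acc=0x3ACA3 bytes_emitted=0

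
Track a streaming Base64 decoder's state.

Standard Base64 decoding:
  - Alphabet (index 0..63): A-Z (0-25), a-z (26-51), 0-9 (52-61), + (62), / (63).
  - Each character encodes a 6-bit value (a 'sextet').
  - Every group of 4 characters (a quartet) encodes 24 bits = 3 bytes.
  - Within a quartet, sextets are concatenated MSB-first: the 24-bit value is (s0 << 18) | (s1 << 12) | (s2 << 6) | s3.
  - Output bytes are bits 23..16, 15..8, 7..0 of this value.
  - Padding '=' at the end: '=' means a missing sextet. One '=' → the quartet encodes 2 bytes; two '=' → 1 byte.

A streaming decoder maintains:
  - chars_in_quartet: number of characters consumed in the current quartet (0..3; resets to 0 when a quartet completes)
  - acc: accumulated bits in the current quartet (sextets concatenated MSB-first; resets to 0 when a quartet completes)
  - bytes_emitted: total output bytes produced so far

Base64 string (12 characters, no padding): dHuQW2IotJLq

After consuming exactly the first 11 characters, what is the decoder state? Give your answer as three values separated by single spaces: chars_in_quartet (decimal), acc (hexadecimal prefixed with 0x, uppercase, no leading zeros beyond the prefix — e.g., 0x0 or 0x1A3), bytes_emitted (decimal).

Answer: 3 0x2D24B 6

Derivation:
After char 0 ('d'=29): chars_in_quartet=1 acc=0x1D bytes_emitted=0
After char 1 ('H'=7): chars_in_quartet=2 acc=0x747 bytes_emitted=0
After char 2 ('u'=46): chars_in_quartet=3 acc=0x1D1EE bytes_emitted=0
After char 3 ('Q'=16): chars_in_quartet=4 acc=0x747B90 -> emit 74 7B 90, reset; bytes_emitted=3
After char 4 ('W'=22): chars_in_quartet=1 acc=0x16 bytes_emitted=3
After char 5 ('2'=54): chars_in_quartet=2 acc=0x5B6 bytes_emitted=3
After char 6 ('I'=8): chars_in_quartet=3 acc=0x16D88 bytes_emitted=3
After char 7 ('o'=40): chars_in_quartet=4 acc=0x5B6228 -> emit 5B 62 28, reset; bytes_emitted=6
After char 8 ('t'=45): chars_in_quartet=1 acc=0x2D bytes_emitted=6
After char 9 ('J'=9): chars_in_quartet=2 acc=0xB49 bytes_emitted=6
After char 10 ('L'=11): chars_in_quartet=3 acc=0x2D24B bytes_emitted=6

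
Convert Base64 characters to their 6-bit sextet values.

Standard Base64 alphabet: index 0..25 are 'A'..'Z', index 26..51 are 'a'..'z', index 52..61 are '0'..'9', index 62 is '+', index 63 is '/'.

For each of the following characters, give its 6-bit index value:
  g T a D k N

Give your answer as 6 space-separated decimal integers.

'g': a..z range, 26 + ord('g') − ord('a') = 32
'T': A..Z range, ord('T') − ord('A') = 19
'a': a..z range, 26 + ord('a') − ord('a') = 26
'D': A..Z range, ord('D') − ord('A') = 3
'k': a..z range, 26 + ord('k') − ord('a') = 36
'N': A..Z range, ord('N') − ord('A') = 13

Answer: 32 19 26 3 36 13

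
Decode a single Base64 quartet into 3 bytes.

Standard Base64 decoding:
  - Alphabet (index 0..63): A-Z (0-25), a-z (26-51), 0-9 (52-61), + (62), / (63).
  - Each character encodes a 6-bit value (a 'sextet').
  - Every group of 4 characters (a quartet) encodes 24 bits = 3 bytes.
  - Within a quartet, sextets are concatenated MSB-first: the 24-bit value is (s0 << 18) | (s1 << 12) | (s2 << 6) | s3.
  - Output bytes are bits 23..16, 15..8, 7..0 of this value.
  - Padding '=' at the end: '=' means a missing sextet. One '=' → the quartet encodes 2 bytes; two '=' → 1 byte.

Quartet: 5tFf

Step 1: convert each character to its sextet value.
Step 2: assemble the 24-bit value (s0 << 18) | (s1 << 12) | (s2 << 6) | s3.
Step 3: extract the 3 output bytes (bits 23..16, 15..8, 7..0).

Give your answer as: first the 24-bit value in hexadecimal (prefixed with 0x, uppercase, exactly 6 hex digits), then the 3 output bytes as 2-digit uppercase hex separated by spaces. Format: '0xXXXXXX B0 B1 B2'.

Answer: 0xE6D15F E6 D1 5F

Derivation:
Sextets: 5=57, t=45, F=5, f=31
24-bit: (57<<18) | (45<<12) | (5<<6) | 31
      = 0xE40000 | 0x02D000 | 0x000140 | 0x00001F
      = 0xE6D15F
Bytes: (v>>16)&0xFF=E6, (v>>8)&0xFF=D1, v&0xFF=5F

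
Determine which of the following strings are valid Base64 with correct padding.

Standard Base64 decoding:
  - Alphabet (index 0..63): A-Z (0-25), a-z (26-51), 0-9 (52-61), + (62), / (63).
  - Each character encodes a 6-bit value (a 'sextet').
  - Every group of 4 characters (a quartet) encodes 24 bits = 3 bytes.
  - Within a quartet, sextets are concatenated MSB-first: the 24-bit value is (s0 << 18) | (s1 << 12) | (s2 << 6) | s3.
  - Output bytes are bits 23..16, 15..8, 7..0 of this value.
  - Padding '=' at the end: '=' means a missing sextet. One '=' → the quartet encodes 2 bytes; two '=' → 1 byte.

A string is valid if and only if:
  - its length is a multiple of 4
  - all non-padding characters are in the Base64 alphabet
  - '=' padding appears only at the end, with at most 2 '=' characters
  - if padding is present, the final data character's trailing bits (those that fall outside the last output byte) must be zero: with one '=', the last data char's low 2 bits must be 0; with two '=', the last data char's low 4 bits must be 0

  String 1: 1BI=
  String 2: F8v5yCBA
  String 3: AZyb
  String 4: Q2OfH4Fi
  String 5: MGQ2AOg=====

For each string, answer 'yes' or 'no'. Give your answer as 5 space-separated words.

String 1: '1BI=' → valid
String 2: 'F8v5yCBA' → valid
String 3: 'AZyb' → valid
String 4: 'Q2OfH4Fi' → valid
String 5: 'MGQ2AOg=====' → invalid (5 pad chars (max 2))

Answer: yes yes yes yes no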